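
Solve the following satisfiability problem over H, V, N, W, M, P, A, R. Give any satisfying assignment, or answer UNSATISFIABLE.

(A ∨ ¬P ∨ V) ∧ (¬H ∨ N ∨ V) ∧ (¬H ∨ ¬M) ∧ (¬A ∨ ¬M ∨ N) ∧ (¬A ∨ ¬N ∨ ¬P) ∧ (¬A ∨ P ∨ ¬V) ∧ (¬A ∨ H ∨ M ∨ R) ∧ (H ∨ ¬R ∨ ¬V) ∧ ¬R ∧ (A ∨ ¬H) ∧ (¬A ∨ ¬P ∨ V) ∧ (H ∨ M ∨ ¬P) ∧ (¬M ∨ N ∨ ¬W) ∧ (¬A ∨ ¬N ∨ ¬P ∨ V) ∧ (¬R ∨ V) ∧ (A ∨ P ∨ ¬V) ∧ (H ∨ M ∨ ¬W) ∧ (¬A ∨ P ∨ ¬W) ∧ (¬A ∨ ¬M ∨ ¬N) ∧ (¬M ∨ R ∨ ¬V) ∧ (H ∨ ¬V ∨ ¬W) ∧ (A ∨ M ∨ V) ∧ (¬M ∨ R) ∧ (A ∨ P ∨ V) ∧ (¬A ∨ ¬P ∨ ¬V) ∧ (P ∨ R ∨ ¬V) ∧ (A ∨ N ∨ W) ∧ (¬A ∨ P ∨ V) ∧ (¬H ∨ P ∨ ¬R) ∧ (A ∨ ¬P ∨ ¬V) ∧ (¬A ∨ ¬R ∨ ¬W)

No satisfying assignment exists.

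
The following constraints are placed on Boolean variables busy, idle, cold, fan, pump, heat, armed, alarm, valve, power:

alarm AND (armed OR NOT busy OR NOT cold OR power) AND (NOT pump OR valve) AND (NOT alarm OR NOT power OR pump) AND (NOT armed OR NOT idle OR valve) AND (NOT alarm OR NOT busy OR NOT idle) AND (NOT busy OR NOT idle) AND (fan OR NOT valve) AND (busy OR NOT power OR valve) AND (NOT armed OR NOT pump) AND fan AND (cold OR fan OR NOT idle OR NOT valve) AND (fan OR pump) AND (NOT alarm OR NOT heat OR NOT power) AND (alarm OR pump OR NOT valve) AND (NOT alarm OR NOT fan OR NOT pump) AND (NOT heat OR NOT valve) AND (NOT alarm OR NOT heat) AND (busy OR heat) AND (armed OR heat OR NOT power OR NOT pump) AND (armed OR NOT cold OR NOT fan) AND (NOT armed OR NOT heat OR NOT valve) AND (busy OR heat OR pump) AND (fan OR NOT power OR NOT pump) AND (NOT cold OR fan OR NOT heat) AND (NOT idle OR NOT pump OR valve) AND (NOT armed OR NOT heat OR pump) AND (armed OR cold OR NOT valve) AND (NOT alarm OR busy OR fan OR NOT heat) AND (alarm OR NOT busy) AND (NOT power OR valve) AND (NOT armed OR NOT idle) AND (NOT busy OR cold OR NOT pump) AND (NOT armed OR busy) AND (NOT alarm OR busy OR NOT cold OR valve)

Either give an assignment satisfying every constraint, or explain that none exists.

Unit clause (alarm) forces alarm = True.
Unit clause (fan) forces fan = True.
In (NOT alarm OR NOT fan OR NOT pump) only NOT pump is left, so pump = False.
In (NOT alarm OR NOT heat) only NOT heat is left, so heat = False.
In (busy OR heat) only busy is left, so busy = True.
In (NOT alarm OR NOT power OR pump) only NOT power is left, so power = False.
In (NOT alarm OR NOT busy OR NOT idle) only NOT idle is left, so idle = False.
Set cold = False.
Set armed = True.
Set valve = True.
All clauses satisfied.

busy = True, idle = False, cold = False, fan = True, pump = False, heat = False, armed = True, alarm = True, valve = True, power = False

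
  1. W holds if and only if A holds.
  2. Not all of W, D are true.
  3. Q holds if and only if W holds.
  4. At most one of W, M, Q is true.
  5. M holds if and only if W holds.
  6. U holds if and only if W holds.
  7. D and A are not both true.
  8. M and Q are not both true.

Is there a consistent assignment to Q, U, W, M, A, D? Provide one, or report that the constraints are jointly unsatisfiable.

Q = False, U = False, W = False, M = False, A = False, D = False

  (1) W=F, A=F — same ✓
  (2) {W, D}: 0/2 true — not all ✓
  (3) Q=F, W=F — same ✓
  (4) {W, M, Q}: 0 true — at most one ✓
  (5) M=F, W=F — same ✓
  (6) U=F, W=F — same ✓
  (7) D=F, A=F — not both ✓
  (8) M=F, Q=F — not both ✓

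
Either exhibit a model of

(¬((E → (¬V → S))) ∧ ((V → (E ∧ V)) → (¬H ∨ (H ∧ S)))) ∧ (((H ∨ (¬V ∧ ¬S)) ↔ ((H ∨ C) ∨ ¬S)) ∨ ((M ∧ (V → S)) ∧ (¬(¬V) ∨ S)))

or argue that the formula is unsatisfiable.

E = True, V = False, H = False, M = True, C = False, S = False

  ¬((E → (¬V → S))) ∧ ((V → (E ∧ V)) → (¬H ∨ (H ∧ S))) = True
    ¬((E → (¬V → S))) = True
      E → (¬V → S) = False
        ¬V → S = False
          ¬V = True
    (V → (E ∧ V)) → (¬H ∨ (H ∧ S)) = True
      V → (E ∧ V) = True
        E ∧ V = False
      ¬H ∨ (H ∧ S) = True
        ¬H = True
        H ∧ S = False
  ((H ∨ (¬V ∧ ¬S)) ↔ ((H ∨ C) ∨ ¬S)) ∨ ((M ∧ (V → S)) ∧ (¬(¬V) ∨ S)) = True
    (H ∨ (¬V ∧ ¬S)) ↔ ((H ∨ C) ∨ ¬S) = True
      H ∨ (¬V ∧ ¬S) = True
        ¬V ∧ ¬S = True
          ¬V = True
          ¬S = True
      (H ∨ C) ∨ ¬S = True
        H ∨ C = False
        ¬S = True
    (M ∧ (V → S)) ∧ (¬(¬V) ∨ S) = False
      M ∧ (V → S) = True
        V → S = True
      ¬(¬V) ∨ S = False
        ¬(¬V) = False
          ¬V = True
Both conjuncts True, so the formula holds.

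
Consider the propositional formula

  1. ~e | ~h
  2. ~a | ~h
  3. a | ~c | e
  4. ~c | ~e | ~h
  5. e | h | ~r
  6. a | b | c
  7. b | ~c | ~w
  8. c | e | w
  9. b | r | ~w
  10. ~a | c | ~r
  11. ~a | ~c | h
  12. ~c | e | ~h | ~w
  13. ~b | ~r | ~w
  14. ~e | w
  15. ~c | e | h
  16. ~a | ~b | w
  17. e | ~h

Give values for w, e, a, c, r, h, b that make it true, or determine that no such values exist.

Set w = True.
Set e = False.
  then (e | ~h) forces h = False.
  then (e | h | ~r) forces r = False.
  then (b | r | ~w) forces b = True.
  then (~c | e | h) forces c = False.
Set a = False.
All clauses satisfied.

w=T; e=F; a=F; c=F; r=F; h=F; b=T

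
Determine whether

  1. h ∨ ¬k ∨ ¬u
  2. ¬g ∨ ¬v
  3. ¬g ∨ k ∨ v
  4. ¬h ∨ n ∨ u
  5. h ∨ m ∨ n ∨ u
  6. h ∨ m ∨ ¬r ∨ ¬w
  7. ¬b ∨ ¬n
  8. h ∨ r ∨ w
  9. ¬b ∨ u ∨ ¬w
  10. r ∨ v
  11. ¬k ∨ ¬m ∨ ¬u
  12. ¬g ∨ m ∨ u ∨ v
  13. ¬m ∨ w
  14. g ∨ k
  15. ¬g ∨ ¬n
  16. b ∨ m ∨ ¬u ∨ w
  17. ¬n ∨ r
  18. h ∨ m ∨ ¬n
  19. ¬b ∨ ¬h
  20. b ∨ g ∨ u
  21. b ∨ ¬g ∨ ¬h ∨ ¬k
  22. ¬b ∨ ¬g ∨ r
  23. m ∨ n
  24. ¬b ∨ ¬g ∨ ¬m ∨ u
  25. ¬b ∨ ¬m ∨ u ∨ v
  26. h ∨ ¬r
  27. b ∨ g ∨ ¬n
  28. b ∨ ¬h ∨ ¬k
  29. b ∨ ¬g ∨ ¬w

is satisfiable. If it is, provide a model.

Case h = True:
  (¬b ∨ ¬h) forces b = False.
  (b ∨ ¬h ∨ ¬k) forces k = False.
  (g ∨ k) forces g = True.
  (¬g ∨ ¬v) forces v = False.
  Clause (¬g ∨ k ∨ v) is falsified — contradiction.
Case h = False:
  (h ∨ ¬r) forces r = False.
  (h ∨ r ∨ w) forces w = True.
  (r ∨ v) forces v = True.
  (¬g ∨ ¬v) forces g = False.
  (g ∨ k) forces k = True.
  (h ∨ ¬k ∨ ¬u) forces u = False.
  (¬b ∨ u ∨ ¬w) forces b = False.
  Clause (b ∨ g ∨ u) is falsified — contradiction.
Both cases fail, so the formula is unsatisfiable.

No satisfying assignment exists.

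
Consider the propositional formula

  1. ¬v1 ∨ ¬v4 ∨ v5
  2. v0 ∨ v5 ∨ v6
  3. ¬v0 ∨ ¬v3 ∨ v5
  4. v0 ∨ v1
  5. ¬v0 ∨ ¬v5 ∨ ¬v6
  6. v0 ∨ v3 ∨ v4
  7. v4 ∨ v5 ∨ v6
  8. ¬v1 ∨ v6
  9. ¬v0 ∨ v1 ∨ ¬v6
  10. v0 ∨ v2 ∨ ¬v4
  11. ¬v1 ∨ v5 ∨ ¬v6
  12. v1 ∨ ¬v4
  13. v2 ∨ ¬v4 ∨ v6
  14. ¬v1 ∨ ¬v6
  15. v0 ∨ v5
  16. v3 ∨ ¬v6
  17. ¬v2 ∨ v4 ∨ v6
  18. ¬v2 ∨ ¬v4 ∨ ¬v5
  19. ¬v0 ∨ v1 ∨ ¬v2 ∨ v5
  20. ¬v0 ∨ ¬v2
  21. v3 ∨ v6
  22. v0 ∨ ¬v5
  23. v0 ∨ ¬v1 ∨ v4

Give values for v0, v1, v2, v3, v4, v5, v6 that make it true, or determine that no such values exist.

v0: True; v1: False; v2: False; v3: True; v4: False; v5: True; v6: False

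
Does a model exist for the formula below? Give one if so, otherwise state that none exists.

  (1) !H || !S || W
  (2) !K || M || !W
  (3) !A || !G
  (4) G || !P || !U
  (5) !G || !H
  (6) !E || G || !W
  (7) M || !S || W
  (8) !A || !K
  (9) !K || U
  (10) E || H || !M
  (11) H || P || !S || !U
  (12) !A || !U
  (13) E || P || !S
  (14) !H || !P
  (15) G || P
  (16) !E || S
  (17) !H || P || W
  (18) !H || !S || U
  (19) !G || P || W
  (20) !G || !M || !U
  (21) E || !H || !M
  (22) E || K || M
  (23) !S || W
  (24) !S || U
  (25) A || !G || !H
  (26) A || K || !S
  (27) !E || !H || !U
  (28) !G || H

No satisfying assignment exists.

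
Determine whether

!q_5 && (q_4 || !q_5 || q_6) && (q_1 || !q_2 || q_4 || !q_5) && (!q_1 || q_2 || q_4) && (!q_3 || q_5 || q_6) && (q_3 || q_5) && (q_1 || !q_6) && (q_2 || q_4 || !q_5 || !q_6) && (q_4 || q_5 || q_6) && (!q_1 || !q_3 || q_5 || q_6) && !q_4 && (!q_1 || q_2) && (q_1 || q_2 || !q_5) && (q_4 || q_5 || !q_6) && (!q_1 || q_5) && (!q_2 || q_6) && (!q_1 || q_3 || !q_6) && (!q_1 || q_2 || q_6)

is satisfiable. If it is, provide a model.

Unsatisfiable

Case q_4 = True:
  Clause (!q_4) is falsified — contradiction.
Case q_4 = False:
  (!q_5) forces q_5 = False.
  (q_3 || q_5) forces q_3 = True.
  (!q_3 || q_5 || q_6) forces q_6 = True.
  Clause (q_4 || q_5 || !q_6) is falsified — contradiction.
Both cases fail, so the formula is unsatisfiable.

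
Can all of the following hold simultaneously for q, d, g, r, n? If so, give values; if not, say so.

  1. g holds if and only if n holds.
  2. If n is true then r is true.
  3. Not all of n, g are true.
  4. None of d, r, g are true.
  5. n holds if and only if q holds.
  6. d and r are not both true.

q = False; d = False; g = False; r = False; n = False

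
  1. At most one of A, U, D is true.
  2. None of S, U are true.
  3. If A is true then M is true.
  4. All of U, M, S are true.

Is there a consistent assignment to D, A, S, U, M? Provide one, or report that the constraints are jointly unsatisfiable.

Case S = True:
  Constraint (2) is violated (S=T) — contradiction.
Case S = False:
  Constraint (4) is violated (S=F) — contradiction.
Both cases fail — unsatisfiable.

Unsatisfiable — no assignment works.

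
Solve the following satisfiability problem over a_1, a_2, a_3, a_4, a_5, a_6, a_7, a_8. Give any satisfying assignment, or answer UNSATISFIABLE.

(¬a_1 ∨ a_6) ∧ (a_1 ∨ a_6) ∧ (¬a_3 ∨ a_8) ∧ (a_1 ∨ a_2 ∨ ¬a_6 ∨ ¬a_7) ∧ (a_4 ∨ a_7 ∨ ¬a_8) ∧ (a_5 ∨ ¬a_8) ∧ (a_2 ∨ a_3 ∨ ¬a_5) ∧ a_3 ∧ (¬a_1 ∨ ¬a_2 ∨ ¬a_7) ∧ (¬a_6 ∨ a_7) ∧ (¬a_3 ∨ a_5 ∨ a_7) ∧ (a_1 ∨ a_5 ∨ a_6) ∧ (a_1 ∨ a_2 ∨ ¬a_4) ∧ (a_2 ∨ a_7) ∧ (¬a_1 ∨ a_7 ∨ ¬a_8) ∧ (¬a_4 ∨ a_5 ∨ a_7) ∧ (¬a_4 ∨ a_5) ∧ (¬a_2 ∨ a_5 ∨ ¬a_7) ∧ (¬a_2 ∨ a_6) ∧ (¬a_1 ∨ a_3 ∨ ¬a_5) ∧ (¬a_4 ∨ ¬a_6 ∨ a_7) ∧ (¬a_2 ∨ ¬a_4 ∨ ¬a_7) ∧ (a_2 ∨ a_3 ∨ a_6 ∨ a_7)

a_1 = False, a_2 = True, a_3 = True, a_4 = False, a_5 = True, a_6 = True, a_7 = True, a_8 = True

Unit clause (a_3) forces a_3 = True.
In (¬a_3 ∨ a_8) only a_8 is left, so a_8 = True.
In (a_5 ∨ ¬a_8) only a_5 is left, so a_5 = True.
Set a_1 = False.
  then (a_1 ∨ a_6) forces a_6 = True.
  then (¬a_6 ∨ a_7) forces a_7 = True.
  then (a_1 ∨ a_2 ∨ ¬a_6 ∨ ¬a_7) forces a_2 = True.
  then (¬a_2 ∨ ¬a_4 ∨ ¬a_7) forces a_4 = False.
All clauses satisfied.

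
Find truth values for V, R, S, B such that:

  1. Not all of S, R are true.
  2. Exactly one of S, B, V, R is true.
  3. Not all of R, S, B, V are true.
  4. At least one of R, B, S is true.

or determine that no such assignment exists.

V=F; R=T; S=F; B=F

  (1) {S, R}: 1/2 true — not all ✓
  (2) {S, B, V, R}: 1 true — exactly one ✓
  (3) {R, S, B, V}: 1/4 true — not all ✓
  (4) {R, B, S}: 1 true — at least one ✓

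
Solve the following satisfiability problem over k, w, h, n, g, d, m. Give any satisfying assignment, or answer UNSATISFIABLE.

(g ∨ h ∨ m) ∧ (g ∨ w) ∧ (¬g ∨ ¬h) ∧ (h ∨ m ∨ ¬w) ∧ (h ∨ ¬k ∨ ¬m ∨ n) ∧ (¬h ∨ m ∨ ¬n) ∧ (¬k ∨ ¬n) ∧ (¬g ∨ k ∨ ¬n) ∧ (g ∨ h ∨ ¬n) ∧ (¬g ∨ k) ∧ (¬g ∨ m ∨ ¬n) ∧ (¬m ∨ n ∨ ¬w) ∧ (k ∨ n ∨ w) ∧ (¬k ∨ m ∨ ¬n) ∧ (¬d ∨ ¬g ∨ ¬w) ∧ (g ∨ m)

Set k = True.
  then (¬k ∨ ¬n) forces n = False.
Try w = True:
  (¬m ∨ n ∨ ¬w) forces m = False.
  (h ∨ m ∨ ¬w) forces h = True.
  (¬g ∨ ¬h) forces g = False.
  clause (g ∨ m) is falsified — backtrack.
So w = False.
  then (g ∨ w) forces g = True.
  then (¬g ∨ ¬h) forces h = False.
  then (h ∨ ¬k ∨ ¬m ∨ n) forces m = False.
Set d = True.
All clauses satisfied.

k = True, w = False, h = False, n = False, g = True, d = True, m = False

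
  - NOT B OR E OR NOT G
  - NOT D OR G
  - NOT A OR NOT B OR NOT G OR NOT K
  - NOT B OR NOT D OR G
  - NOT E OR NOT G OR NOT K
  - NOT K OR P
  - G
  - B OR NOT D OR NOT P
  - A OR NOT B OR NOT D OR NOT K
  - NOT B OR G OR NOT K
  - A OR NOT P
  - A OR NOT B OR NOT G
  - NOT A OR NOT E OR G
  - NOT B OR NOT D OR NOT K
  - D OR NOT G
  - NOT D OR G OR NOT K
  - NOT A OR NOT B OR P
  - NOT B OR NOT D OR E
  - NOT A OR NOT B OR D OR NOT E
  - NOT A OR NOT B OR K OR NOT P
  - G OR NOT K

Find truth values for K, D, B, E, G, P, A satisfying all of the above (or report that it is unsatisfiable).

K: False; D: True; B: False; E: False; G: True; P: False; A: True

Unit clause (G) forces G = True.
In (D OR NOT G) only D is left, so D = True.
Try K = True:
  (NOT E OR NOT G OR NOT K) forces E = False.
  (NOT B OR E OR NOT G) forces B = False.
  (NOT K OR P) forces P = True.
  clause (B OR NOT D OR NOT P) is falsified — backtrack.
So K = False.
Set B = False.
  then (B OR NOT D OR NOT P) forces P = False.
Set E = False.
Set A = True.
All clauses satisfied.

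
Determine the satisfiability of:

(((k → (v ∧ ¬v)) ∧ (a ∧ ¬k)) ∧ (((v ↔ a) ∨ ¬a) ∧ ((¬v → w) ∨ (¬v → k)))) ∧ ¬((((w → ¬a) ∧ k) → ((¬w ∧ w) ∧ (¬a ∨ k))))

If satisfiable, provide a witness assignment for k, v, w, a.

The formula is unsatisfiable.

Case k = True: the conjunct ¬k is False.
Case k = False: the conjunct ¬((((w → ¬a) ∧ k) → ((¬w ∧ w) ∧ (¬a ∨ k)))) becomes ¬((False → ((¬w ∧ w) ∧ ¬a))) = False.
Both cases fail — unsatisfiable.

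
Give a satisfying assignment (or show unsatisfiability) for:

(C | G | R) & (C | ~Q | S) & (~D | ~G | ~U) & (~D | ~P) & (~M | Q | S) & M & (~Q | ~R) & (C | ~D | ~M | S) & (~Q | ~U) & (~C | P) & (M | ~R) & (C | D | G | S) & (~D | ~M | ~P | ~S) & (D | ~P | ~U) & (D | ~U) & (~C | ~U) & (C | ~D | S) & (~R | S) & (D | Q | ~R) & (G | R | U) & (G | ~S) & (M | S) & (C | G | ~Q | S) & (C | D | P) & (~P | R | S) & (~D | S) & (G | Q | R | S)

Unit clause (M) forces M = True.
Set U = False.
Set R = False.
  then (G | R | U) forces G = True.
Set Q = False.
  then (~M | Q | S) forces S = True.
Set D = False.
Try P = False:
  (~C | P) forces C = False.
  clause (C | D | P) is falsified — backtrack.
So P = True.
Set C = False.
All clauses satisfied.

U: False, R: False, Q: False, S: True, D: False, P: True, C: False, G: True, M: True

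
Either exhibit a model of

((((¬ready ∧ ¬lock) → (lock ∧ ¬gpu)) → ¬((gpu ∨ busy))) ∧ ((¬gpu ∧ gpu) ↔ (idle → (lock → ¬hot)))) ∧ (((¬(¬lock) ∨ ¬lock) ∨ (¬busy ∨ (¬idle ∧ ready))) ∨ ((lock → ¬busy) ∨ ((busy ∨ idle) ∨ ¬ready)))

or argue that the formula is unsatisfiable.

gpu=F, busy=F, idle=T, hot=T, ready=F, lock=T

  (((¬ready ∧ ¬lock) → (lock ∧ ¬gpu)) → ¬((gpu ∨ busy))) ∧ ((¬gpu ∧ gpu) ↔ (idle → (lock → ¬hot))) = True
    ((¬ready ∧ ¬lock) → (lock ∧ ¬gpu)) → ¬((gpu ∨ busy)) = True
      (¬ready ∧ ¬lock) → (lock ∧ ¬gpu) = True
        ¬ready ∧ ¬lock = False
          ¬ready = True
          ¬lock = False
        lock ∧ ¬gpu = True
          ¬gpu = True
      ¬((gpu ∨ busy)) = True
        gpu ∨ busy = False
    (¬gpu ∧ gpu) ↔ (idle → (lock → ¬hot)) = True
      ¬gpu ∧ gpu = False
        ¬gpu = True
      idle → (lock → ¬hot) = False
        lock → ¬hot = False
          ¬hot = False
  ((¬(¬lock) ∨ ¬lock) ∨ (¬busy ∨ (¬idle ∧ ready))) ∨ ((lock → ¬busy) ∨ ((busy ∨ idle) ∨ ¬ready)) = True
    (¬(¬lock) ∨ ¬lock) ∨ (¬busy ∨ (¬idle ∧ ready)) = True
      ¬(¬lock) ∨ ¬lock = True
        ¬(¬lock) = True
          ¬lock = False
        ¬lock = False
      ¬busy ∨ (¬idle ∧ ready) = True
        ¬busy = True
        ¬idle ∧ ready = False
          ¬idle = False
    (lock → ¬busy) ∨ ((busy ∨ idle) ∨ ¬ready) = True
      lock → ¬busy = True
        ¬busy = True
      (busy ∨ idle) ∨ ¬ready = True
        busy ∨ idle = True
        ¬ready = True
Both conjuncts True, so the formula holds.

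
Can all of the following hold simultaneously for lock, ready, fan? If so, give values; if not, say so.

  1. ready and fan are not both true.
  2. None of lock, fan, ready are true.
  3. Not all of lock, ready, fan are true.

lock: False, ready: False, fan: False

  (1) ready=F, fan=F — not both ✓
  (2) {lock, fan, ready}: 0 true — none ✓
  (3) {lock, ready, fan}: 0/3 true — not all ✓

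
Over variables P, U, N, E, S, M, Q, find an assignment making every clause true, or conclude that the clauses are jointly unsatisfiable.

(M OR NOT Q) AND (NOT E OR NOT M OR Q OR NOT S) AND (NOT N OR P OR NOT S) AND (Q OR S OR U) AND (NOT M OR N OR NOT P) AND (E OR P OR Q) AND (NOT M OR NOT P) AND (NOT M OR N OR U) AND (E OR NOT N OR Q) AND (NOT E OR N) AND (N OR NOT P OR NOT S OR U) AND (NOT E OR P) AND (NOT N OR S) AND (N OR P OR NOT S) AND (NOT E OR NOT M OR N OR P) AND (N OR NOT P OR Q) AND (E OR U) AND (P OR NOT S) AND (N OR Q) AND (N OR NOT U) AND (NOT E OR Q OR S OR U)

Set P = True.
  then (NOT M OR NOT P) forces M = False.
  then (M OR NOT Q) forces Q = False.
  then (N OR NOT P OR Q) forces N = True.
  then (E OR NOT N OR Q) forces E = True.
  then (NOT N OR S) forces S = True.
Set U = False.
All clauses satisfied.

P=T; U=F; N=T; E=T; S=T; M=F; Q=F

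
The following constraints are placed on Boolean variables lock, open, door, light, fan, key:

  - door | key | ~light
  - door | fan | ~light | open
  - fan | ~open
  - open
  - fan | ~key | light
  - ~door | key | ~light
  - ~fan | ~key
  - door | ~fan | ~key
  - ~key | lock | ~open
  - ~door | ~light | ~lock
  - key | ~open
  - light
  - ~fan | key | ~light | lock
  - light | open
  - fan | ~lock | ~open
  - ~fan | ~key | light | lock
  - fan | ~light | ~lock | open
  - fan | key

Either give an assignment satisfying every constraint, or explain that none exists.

No satisfying assignment exists.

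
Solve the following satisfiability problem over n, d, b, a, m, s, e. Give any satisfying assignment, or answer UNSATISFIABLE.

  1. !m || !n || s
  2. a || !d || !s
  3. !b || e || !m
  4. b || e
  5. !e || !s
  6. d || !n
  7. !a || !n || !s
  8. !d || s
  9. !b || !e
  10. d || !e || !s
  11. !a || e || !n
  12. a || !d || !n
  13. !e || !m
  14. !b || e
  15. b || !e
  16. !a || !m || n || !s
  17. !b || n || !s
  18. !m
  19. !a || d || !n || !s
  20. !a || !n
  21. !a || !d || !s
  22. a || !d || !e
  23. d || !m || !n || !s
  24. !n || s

Case b = True:
  (!b || !e) forces e = False.
  Clause (!b || e) is falsified — contradiction.
Case b = False:
  (b || e) forces e = True.
  Clause (b || !e) is falsified — contradiction.
Both cases fail, so the formula is unsatisfiable.

Unsatisfiable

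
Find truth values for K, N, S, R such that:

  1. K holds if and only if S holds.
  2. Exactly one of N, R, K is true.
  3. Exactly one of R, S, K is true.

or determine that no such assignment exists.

K=F, N=F, S=F, R=T

  (1) K=F, S=F — same ✓
  (2) {N, R, K}: 1 true — exactly one ✓
  (3) {R, S, K}: 1 true — exactly one ✓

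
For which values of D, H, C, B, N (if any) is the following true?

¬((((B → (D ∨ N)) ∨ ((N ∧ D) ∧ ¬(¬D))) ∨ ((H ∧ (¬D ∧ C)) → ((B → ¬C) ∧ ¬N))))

D: False; H: True; C: True; B: True; N: False

  ¬((((B → (D ∨ N)) ∨ ((N ∧ D) ∧ ¬(¬D))) ∨ ((H ∧ (¬D ∧ C)) → ((B → ¬C) ∧ ¬N)))) = True
    ((B → (D ∨ N)) ∨ ((N ∧ D) ∧ ¬(¬D))) ∨ ((H ∧ (¬D ∧ C)) → ((B → ¬C) ∧ ¬N)) = False
      (B → (D ∨ N)) ∨ ((N ∧ D) ∧ ¬(¬D)) = False
        B → (D ∨ N) = False
          D ∨ N = False
        (N ∧ D) ∧ ¬(¬D) = False
          N ∧ D = False
          ¬(¬D) = False
            ¬D = True
      (H ∧ (¬D ∧ C)) → ((B → ¬C) ∧ ¬N) = False
        H ∧ (¬D ∧ C) = True
          ¬D ∧ C = True
            ¬D = True
        (B → ¬C) ∧ ¬N = False
          B → ¬C = False
            ¬C = False
          ¬N = True
The formula evaluates to True.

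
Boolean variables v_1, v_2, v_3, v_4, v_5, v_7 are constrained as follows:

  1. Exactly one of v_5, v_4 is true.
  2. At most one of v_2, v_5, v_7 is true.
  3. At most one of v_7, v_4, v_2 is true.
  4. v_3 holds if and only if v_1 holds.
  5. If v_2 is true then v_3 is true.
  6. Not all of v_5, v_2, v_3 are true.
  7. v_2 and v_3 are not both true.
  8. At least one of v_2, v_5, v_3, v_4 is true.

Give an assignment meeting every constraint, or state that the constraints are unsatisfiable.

v_1 = False, v_2 = False, v_3 = False, v_4 = False, v_5 = True, v_7 = False

  (1) {v_5, v_4}: 1 true — exactly one ✓
  (2) {v_2, v_5, v_7}: 1 true — at most one ✓
  (3) {v_7, v_4, v_2}: 0 true — at most one ✓
  (4) v_3=F, v_1=F — same ✓
  (5) v_2=F ⇒ v_3: vacuous ✓
  (6) {v_5, v_2, v_3}: 1/3 true — not all ✓
  (7) v_2=F, v_3=F — not both ✓
  (8) {v_2, v_5, v_3, v_4}: 1 true — at least one ✓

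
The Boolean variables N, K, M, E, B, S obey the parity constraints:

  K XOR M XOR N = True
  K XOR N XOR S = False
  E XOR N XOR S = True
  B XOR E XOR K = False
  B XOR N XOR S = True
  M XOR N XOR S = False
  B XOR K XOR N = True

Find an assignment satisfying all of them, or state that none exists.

No satisfying assignment exists.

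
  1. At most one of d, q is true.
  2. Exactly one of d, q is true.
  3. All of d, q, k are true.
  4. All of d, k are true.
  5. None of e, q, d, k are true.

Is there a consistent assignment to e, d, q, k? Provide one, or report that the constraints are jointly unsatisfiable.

The formula is unsatisfiable.

Case d = True:
  Constraint (5) is violated (d=T) — contradiction.
Case d = False:
  Constraint (3) is violated (d=F) — contradiction.
Both cases fail — unsatisfiable.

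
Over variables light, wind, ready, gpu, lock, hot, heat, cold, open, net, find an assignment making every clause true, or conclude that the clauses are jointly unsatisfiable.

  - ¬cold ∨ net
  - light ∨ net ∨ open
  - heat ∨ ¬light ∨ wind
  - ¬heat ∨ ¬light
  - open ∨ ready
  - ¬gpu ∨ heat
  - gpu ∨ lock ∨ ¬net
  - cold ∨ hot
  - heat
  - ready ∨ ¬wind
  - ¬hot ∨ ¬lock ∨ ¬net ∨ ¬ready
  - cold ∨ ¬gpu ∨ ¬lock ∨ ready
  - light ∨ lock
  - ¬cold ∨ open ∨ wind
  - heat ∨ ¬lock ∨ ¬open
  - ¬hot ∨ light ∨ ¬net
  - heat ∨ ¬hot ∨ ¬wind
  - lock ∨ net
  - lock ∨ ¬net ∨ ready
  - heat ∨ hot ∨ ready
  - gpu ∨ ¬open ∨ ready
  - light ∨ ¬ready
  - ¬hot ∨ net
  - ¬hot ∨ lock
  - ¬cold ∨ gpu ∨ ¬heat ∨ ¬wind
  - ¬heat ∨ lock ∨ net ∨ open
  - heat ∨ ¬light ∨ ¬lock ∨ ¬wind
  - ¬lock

No satisfying assignment exists.

Case lock = True:
  Clause (¬lock) is falsified — contradiction.
Case lock = False:
  (heat) forces heat = True.
  (¬heat ∨ ¬light) forces light = False.
  Clause (light ∨ lock) is falsified — contradiction.
Both cases fail, so the formula is unsatisfiable.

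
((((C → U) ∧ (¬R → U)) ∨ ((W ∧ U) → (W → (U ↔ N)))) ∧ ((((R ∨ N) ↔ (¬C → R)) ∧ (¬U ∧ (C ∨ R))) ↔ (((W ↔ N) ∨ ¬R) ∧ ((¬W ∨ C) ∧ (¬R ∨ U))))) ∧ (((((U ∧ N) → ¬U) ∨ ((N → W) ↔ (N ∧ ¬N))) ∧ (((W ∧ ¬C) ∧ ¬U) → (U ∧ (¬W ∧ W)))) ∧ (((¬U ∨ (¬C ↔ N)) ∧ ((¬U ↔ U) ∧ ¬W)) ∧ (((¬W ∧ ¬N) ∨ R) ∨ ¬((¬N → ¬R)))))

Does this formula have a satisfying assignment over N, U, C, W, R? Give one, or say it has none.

The conjunct ¬U ↔ U is unsatisfiable on its own:
  U=F: evaluates to False.
  U=T: evaluates to False.
So the whole conjunction is unsatisfiable.

No satisfying assignment exists.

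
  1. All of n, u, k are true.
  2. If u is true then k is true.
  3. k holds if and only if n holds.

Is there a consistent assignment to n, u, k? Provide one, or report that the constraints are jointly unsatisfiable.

n: True, u: True, k: True

  (1) {n, u, k}: all 3 true ✓
  (2) u=T ⇒ k: T ✓
  (3) k=T, n=T — same ✓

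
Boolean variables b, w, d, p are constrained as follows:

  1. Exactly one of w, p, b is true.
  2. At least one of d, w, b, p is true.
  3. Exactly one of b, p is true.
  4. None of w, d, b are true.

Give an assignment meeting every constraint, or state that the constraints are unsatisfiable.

b=F; w=F; d=F; p=T

  (1) {w, p, b}: 1 true — exactly one ✓
  (2) {d, w, b, p}: 1 true — at least one ✓
  (3) {b, p}: 1 true — exactly one ✓
  (4) {w, d, b}: 0 true — none ✓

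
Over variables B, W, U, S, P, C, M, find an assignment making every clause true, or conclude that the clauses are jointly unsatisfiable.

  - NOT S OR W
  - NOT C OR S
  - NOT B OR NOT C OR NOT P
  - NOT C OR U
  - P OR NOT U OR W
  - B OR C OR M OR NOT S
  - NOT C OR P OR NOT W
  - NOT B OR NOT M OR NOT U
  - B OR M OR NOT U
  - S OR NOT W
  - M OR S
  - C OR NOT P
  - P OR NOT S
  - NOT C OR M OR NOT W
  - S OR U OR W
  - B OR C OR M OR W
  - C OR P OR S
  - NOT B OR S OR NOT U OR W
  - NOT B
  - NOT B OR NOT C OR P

B = False, W = True, U = True, S = True, P = True, C = True, M = True

Unit clause (NOT B) forces B = False.
Set W = True.
  then (S OR NOT W) forces S = True.
  then (P OR NOT S) forces P = True.
  then (C OR NOT P) forces C = True.
  then (NOT C OR M OR NOT W) forces M = True.
  then (NOT C OR U) forces U = True.
All clauses satisfied.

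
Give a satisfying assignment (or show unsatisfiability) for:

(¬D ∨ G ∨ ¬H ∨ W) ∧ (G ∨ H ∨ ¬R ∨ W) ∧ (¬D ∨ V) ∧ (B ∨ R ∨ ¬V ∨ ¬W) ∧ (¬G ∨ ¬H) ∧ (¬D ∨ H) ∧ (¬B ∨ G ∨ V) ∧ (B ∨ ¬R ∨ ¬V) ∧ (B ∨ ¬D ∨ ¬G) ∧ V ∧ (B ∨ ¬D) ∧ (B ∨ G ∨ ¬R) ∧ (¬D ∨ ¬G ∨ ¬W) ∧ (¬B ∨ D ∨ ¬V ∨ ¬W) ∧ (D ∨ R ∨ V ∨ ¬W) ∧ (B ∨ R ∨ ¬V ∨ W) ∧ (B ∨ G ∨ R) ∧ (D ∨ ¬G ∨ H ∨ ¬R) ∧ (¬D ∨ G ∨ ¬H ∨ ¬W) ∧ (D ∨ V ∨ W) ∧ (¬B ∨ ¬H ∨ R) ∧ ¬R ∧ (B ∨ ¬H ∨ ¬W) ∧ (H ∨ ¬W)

Unit clause (V) forces V = True.
Unit clause (¬R) forces R = False.
Try B = False:
  (B ∨ R ∨ ¬V ∨ ¬W) forces W = False.
  clause (B ∨ R ∨ ¬V ∨ W) is falsified — backtrack.
So B = True.
  then (¬B ∨ ¬H ∨ R) forces H = False.
  then (H ∨ ¬W) forces W = False.
  then (¬D ∨ H) forces D = False.
Set G = False.
All clauses satisfied.

B = True; H = False; G = False; V = True; R = False; D = False; W = False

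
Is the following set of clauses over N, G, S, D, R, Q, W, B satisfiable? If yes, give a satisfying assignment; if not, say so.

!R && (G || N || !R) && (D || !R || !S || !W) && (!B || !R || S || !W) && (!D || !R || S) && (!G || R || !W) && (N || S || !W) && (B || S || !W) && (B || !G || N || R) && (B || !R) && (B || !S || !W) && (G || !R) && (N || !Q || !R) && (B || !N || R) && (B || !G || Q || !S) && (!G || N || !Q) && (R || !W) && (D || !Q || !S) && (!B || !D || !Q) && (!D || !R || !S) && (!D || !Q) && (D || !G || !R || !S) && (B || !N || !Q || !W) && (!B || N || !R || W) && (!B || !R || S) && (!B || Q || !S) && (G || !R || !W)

Unit clause (!R) forces R = False.
In (R || !W) only !W is left, so W = False.
Set N = True.
  then (B || !N || R) forces B = True.
Set G = False.
Try S = True:
  (!B || Q || !S) forces Q = True.
  (D || !Q || !S) forces D = True.
  clause (!B || !D || !Q) is falsified — backtrack.
So S = False.
Set D = True.
  then (!B || !D || !Q) forces Q = False.
All clauses satisfied.

N: True; G: False; S: False; D: True; R: False; Q: False; W: False; B: True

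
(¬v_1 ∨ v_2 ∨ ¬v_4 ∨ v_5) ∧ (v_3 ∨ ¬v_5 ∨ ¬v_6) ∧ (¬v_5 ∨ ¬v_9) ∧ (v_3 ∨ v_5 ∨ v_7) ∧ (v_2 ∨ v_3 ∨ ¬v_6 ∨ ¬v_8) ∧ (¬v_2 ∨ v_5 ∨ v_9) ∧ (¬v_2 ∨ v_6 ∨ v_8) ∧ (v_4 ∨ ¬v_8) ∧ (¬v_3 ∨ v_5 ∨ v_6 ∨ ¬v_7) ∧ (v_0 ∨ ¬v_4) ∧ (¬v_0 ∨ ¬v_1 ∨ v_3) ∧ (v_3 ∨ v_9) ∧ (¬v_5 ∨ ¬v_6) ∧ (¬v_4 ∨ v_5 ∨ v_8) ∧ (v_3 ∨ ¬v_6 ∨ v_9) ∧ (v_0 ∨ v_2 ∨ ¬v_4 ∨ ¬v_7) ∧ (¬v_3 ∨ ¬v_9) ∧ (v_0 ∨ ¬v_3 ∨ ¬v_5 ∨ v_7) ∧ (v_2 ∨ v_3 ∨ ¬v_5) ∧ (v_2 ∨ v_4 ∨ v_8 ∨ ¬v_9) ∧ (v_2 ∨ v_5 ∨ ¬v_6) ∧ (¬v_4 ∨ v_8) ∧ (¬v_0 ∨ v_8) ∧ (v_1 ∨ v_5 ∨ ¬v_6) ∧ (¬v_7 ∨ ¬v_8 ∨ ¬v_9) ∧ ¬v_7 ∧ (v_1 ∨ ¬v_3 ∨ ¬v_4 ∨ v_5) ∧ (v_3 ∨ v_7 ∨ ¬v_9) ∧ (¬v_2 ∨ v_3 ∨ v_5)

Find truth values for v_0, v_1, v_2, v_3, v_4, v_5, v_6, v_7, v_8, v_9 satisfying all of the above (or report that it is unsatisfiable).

Unit clause (¬v_7) forces v_7 = False.
Set v_0 = True.
  then (¬v_0 ∨ v_8) forces v_8 = True.
  then (v_4 ∨ ¬v_8) forces v_4 = True.
Set v_1 = False.
Set v_2 = True.
Try v_3 = False:
  (v_3 ∨ v_5 ∨ v_7) forces v_5 = True.
  (v_3 ∨ ¬v_5 ∨ ¬v_6) forces v_6 = False.
  (¬v_5 ∨ ¬v_9) forces v_9 = False.
  clause (v_3 ∨ v_9) is falsified — backtrack.
So v_3 = True.
  then (¬v_3 ∨ ¬v_9) forces v_9 = False.
  then (v_1 ∨ ¬v_3 ∨ ¬v_4 ∨ v_5) forces v_5 = True.
  then (¬v_5 ∨ ¬v_6) forces v_6 = False.
All clauses satisfied.

v_0: True; v_1: False; v_2: True; v_3: True; v_4: True; v_5: True; v_6: False; v_7: False; v_8: True; v_9: False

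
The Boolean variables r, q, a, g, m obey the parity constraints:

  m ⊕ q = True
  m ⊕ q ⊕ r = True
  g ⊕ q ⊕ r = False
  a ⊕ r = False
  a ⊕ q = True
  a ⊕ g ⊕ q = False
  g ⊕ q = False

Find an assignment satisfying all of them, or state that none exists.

r = False, q = True, a = False, g = True, m = False

m ⊕ q = F ⊕ T = True ✓
m ⊕ q ⊕ r = F ⊕ T ⊕ F = True ✓
g ⊕ q ⊕ r = T ⊕ T ⊕ F = False ✓
a ⊕ r = F ⊕ F = False ✓
a ⊕ q = F ⊕ T = True ✓
a ⊕ g ⊕ q = F ⊕ T ⊕ T = False ✓
g ⊕ q = T ⊕ T = False ✓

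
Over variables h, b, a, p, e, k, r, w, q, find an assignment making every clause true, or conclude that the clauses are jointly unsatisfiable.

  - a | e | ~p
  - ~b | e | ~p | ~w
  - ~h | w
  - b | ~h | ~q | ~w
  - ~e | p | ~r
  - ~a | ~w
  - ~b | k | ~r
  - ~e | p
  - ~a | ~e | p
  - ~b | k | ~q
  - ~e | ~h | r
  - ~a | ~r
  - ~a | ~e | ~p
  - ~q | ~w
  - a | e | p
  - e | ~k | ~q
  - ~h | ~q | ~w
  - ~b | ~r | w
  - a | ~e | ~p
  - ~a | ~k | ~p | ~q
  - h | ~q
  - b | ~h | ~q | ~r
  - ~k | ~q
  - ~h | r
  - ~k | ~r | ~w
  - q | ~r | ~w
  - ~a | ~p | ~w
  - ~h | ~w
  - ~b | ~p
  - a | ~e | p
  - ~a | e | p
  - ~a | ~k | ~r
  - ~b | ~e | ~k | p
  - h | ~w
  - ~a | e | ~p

Case a = True:
  (~a | ~w) forces w = False.
  (~h | w) forces h = False.
  (~a | ~r) forces r = False.
  (h | ~q) forces q = False.
  If p = True:
    (~a | ~e | ~p) forces e = False.
    clause (~a | e | ~p) is falsified.
  If p = False:
    (~e | p) forces e = False.
    clause (~a | e | p) is falsified.
  Every sub-case reaches a contradiction.
Case a = False:
  If e = True:
    (~e | p) forces p = True.
    clause (a | ~e | ~p) is falsified.
  If e = False:
    (a | e | ~p) forces p = False.
    clause (a | e | p) is falsified.
  Every sub-case reaches a contradiction.
Both cases fail, so the formula is unsatisfiable.

Unsatisfiable — no assignment works.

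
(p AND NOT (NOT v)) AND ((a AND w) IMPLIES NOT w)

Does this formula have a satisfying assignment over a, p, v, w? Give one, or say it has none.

a = False, p = True, v = True, w = False

  p AND NOT (NOT v) = True
    NOT (NOT v) = True
      NOT v = False
  (a AND w) IMPLIES NOT w = True
    a AND w = False
    NOT w = True
Both conjuncts True, so the formula holds.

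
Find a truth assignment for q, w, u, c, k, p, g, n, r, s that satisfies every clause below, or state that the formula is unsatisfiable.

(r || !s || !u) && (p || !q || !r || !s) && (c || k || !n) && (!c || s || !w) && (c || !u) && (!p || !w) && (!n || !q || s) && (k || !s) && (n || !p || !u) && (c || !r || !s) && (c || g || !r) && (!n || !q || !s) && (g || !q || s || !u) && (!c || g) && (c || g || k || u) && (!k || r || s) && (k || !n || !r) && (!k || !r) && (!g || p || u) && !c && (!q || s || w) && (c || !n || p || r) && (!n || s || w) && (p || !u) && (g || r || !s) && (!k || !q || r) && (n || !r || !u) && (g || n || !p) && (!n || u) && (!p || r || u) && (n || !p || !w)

q = False, w = False, u = False, c = False, k = False, p = True, g = True, n = False, r = True, s = False

Unit clause (!c) forces c = False.
In (c || !u) only !u is left, so u = False.
In (!n || u) only !n is left, so n = False.
Set q = False.
Set w = False.
Try k = True:
  (!k || !r) forces r = False.
  (!k || r || s) forces s = True.
  (g || r || !s) forces g = True.
  (!g || p || u) forces p = True.
  clause (!p || r || u) is falsified — backtrack.
So k = False.
  then (k || !s) forces s = False.
  then (c || g || k || u) forces g = True.
  then (!g || p || u) forces p = True.
  then (!p || r || u) forces r = True.
All clauses satisfied.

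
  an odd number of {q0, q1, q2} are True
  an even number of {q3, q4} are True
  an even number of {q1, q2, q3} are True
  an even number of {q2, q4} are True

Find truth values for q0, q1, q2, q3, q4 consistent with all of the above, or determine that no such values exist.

q0=F, q1=F, q2=T, q3=T, q4=T

{q0, q1, q2}: 1 true → odd ✓
{q3, q4}: 2 true → even ✓
{q1, q2, q3}: 2 true → even ✓
{q2, q4}: 2 true → even ✓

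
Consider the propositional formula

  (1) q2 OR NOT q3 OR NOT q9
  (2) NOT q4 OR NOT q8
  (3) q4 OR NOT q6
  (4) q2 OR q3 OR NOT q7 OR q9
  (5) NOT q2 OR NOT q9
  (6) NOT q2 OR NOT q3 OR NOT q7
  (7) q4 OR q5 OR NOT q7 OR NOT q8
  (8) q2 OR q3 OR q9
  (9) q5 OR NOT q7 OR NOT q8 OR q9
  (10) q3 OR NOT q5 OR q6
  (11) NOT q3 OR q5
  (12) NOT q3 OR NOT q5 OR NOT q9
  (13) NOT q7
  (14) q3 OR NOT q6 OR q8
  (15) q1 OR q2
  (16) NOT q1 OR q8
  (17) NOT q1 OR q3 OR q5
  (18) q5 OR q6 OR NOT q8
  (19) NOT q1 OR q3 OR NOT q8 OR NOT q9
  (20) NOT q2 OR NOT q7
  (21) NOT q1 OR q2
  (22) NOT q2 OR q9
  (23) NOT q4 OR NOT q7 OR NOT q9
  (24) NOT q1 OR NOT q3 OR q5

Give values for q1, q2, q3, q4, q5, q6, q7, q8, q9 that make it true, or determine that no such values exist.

The formula is unsatisfiable.

Case q2 = True:
  (NOT q2 OR NOT q9) forces q9 = False.
  Clause (NOT q2 OR q9) is falsified — contradiction.
Case q2 = False:
  (NOT q7) forces q7 = False.
  (q1 OR q2) forces q1 = True.
  Clause (NOT q1 OR q2) is falsified — contradiction.
Both cases fail, so the formula is unsatisfiable.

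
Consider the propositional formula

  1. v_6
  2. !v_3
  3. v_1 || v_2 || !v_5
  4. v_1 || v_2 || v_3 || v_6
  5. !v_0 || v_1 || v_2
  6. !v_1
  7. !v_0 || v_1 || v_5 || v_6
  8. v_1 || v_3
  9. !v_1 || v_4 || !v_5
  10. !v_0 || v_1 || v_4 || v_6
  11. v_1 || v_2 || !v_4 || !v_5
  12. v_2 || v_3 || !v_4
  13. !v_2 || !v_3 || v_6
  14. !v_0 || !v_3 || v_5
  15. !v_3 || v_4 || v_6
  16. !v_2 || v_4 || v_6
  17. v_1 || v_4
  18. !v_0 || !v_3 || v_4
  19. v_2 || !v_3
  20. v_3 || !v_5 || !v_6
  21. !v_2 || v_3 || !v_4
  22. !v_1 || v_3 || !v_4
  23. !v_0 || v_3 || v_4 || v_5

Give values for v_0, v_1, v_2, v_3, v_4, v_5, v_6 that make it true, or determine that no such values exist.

Case v_1 = True:
  Clause (!v_1) is falsified — contradiction.
Case v_1 = False:
  (v_6) forces v_6 = True.
  (!v_3) forces v_3 = False.
  Clause (v_1 || v_3) is falsified — contradiction.
Both cases fail, so the formula is unsatisfiable.

UNSATISFIABLE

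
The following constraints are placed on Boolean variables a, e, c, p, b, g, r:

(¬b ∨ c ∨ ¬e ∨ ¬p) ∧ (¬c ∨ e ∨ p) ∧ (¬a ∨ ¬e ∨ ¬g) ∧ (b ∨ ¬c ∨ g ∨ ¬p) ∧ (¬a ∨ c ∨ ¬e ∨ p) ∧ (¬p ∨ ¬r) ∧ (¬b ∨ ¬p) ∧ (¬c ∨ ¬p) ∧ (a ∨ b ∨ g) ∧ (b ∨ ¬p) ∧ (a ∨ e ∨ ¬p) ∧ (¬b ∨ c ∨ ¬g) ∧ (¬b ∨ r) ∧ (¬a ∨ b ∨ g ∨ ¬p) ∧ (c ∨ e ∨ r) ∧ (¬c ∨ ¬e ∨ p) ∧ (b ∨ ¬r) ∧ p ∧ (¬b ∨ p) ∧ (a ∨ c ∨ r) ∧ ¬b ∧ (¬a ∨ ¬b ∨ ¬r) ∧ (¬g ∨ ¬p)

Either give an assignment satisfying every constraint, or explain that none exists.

Case b = True:
  Clause (¬b) is falsified — contradiction.
Case b = False:
  (b ∨ ¬p) forces p = False.
  Clause (p) is falsified — contradiction.
Both cases fail, so the formula is unsatisfiable.

The formula is unsatisfiable.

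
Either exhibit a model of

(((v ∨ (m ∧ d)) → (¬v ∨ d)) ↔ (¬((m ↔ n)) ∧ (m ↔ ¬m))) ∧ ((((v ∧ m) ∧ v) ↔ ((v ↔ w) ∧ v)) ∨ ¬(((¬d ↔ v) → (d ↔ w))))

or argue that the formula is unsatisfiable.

d = False; m = False; w = True; v = True; n = False

  ((v ∨ (m ∧ d)) → (¬v ∨ d)) ↔ (¬((m ↔ n)) ∧ (m ↔ ¬m)) = True
    (v ∨ (m ∧ d)) → (¬v ∨ d) = False
      v ∨ (m ∧ d) = True
        m ∧ d = False
      ¬v ∨ d = False
        ¬v = False
    ¬((m ↔ n)) ∧ (m ↔ ¬m) = False
      ¬((m ↔ n)) = False
        m ↔ n = True
      m ↔ ¬m = False
        ¬m = True
  (((v ∧ m) ∧ v) ↔ ((v ↔ w) ∧ v)) ∨ ¬(((¬d ↔ v) → (d ↔ w))) = True
    ((v ∧ m) ∧ v) ↔ ((v ↔ w) ∧ v) = False
      (v ∧ m) ∧ v = False
        v ∧ m = False
      (v ↔ w) ∧ v = True
        v ↔ w = True
    ¬(((¬d ↔ v) → (d ↔ w))) = True
      (¬d ↔ v) → (d ↔ w) = False
        ¬d ↔ v = True
          ¬d = True
        d ↔ w = False
Both conjuncts True, so the formula holds.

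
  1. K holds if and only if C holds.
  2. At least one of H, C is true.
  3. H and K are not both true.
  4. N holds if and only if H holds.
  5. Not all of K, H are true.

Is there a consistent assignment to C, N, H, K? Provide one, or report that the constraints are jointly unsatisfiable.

C = True, N = False, H = False, K = True

  (1) K=T, C=T — same ✓
  (2) {H, C}: 1 true — at least one ✓
  (3) H=F, K=T — not both ✓
  (4) N=F, H=F — same ✓
  (5) {K, H}: 1/2 true — not all ✓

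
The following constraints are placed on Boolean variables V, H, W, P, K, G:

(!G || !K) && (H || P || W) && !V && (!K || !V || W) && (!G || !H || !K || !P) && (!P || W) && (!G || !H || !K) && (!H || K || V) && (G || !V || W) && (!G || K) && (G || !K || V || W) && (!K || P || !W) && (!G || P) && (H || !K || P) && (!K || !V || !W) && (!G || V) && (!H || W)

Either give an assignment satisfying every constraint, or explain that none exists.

V: False, H: False, W: True, P: False, K: False, G: False

Unit clause (!V) forces V = False.
In (!G || V) only !G is left, so G = False.
Set H = False.
Try W = False:
  (H || P || W) forces P = True.
  clause (!P || W) is falsified — backtrack.
So W = True.
Set P = False.
  then (!K || P || !W) forces K = False.
All clauses satisfied.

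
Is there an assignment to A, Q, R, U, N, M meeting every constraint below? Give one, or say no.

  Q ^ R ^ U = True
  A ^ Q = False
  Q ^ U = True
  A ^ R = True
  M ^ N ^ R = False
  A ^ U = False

Adding constraints 2, 3, 6 mod 2: every variable appears an even number of times on the left, so the left side is 0.
But the right sides sum to 1 (mod 2). 0 ≠ 1 — the system is inconsistent.

Unsatisfiable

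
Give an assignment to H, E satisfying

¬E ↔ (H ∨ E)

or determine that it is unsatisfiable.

H = True, E = False

  ¬E ↔ (H ∨ E) = True
    ¬E = True
    H ∨ E = True
The formula evaluates to True.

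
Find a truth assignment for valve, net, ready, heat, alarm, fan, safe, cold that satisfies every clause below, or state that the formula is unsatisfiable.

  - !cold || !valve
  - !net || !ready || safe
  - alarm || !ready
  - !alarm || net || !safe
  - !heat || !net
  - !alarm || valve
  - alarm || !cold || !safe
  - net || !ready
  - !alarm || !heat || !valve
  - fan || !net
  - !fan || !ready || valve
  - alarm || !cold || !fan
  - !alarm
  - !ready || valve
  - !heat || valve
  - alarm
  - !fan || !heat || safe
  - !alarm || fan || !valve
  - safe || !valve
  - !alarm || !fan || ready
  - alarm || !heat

Case alarm = True:
  Clause (!alarm) is falsified — contradiction.
Case alarm = False:
  Clause (alarm) is falsified — contradiction.
Both cases fail, so the formula is unsatisfiable.

No satisfying assignment exists.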